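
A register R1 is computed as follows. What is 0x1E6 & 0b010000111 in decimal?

0x1E6 = 111100110
b = 010000111
AND → 010000110 = 134

134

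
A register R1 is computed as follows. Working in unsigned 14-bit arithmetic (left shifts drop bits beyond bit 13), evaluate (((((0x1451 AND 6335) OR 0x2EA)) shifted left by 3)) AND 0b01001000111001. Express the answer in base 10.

4632

0x1451 = 01010001010001
6335 = 01100010111111
→ AND → 01000000010001 = 4113
0x2EA = 00001011101010
→ OR → 01001011111011 = 4859
→ shifted left by 3 (mod 2^14) → 01011111011000 = 6104
0b01001000111001 = 01001000111001
→ AND → 01001000011000 = 4632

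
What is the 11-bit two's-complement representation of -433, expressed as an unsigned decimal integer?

1615

433 in 11 bits: 00110110001
Invert: 11001001110
Add 1:  11001001111 = 1615
(Check: 2^11 - 433 = 2048 - 433 = 1615.)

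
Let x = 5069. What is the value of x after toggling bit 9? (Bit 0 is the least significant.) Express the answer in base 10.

x = 1001111001101
bit 9 is currently 1; toggle it via x ^ (1 << 9) = x ^ 512
→ 1000111001101 = 4557

4557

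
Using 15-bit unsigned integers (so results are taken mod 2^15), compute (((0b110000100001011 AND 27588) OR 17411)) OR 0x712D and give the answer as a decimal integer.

0b110000100001011 = 110000100001011
27588 = 110101111000100
→ AND → 110000100000000 = 24832
17411 = 100010000000011
→ OR → 110010100000011 = 25859
0x712D = 111000100101101
→ OR → 111010100101111 = 29999

29999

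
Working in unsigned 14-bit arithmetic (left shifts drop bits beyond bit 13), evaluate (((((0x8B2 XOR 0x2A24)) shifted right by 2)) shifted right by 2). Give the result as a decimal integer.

553

0x8B2 = 00100010110010
0x2A24 = 10101000100100
→ XOR → 10001010010110 = 8854
→ shifted right by 2 → 00100010100101 = 2213
→ shifted right by 2 → 00001000101001 = 553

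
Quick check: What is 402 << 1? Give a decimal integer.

402 = 0110010010
shift left by 1 → 1100100100 = 804
(equivalently, 402 × 2^1 = 402 × 2)

804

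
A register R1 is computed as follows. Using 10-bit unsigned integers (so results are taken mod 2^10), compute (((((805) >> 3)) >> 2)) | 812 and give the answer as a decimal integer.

829

805 = 1100100101
→ >> 3 → 0001100100 = 100
→ >> 2 → 0000011001 = 25
812 = 1100101100
→ | → 1100111101 = 829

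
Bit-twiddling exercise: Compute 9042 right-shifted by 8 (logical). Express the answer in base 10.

35

9042 = 10001101010010
shift right by 8 → 00000000100011 = 35
(equivalently, floor(9042 / 256))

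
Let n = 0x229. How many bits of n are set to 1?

0x229 = 1000101001
Count the 1s: 1 + 1 + 1 + 1 = 4

4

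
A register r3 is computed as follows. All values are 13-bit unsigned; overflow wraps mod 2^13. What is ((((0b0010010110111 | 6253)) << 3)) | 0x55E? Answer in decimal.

2046

0b0010010110111 = 0010010110111
6253 = 1100001101101
→ | → 1110011111111 = 7423
→ << 3 (mod 2^13) → 0011111111000 = 2040
0x55E = 0010101011110
→ | → 0011111111110 = 2046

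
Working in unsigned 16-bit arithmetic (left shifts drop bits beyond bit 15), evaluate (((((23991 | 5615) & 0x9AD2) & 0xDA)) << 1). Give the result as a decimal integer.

23991 = 0101110110110111
5615 = 0001010111101111
→ | → 0101110111111111 = 24063
0x9AD2 = 1001101011010010
→ & → 0001100011010010 = 6354
0xDA = 0000000011011010
→ & → 0000000011010010 = 210
→ << 1 (mod 2^16) → 0000000110100100 = 420

420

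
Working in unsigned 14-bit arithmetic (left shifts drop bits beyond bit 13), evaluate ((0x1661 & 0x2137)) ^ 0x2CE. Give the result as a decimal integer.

0x1661 = 01011001100001
0x2137 = 10000100110111
→ & → 00000000100001 = 33
0x2CE = 00001011001110
→ ^ → 00001011101111 = 751

751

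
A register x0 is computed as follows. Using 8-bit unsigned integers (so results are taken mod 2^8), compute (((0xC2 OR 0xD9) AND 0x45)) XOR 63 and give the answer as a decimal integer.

126

0xC2 = 11000010
0xD9 = 11011001
→ OR → 11011011 = 219
0x45 = 01000101
→ AND → 01000001 = 65
63 = 00111111
→ XOR → 01111110 = 126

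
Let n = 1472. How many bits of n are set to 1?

4

1472 = 10111000000
Count the 1s: 1 + 1 + 1 + 1 = 4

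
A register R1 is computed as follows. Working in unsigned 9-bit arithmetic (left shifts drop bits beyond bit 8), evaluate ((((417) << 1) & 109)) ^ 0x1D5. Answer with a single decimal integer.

417 = 110100001
→ << 1 (mod 2^9) → 101000010 = 322
109 = 001101101
→ & → 001000000 = 64
0x1D5 = 111010101
→ ^ → 110010101 = 405

405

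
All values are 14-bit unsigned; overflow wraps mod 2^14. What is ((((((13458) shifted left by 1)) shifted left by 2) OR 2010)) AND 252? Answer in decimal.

216

13458 = 11010010010010
→ shifted left by 1 (mod 2^14) → 10100100100100 = 10532
→ shifted left by 2 (mod 2^14) → 10010010010000 = 9360
2010 = 00011111011010
→ OR → 10011111011010 = 10202
252 = 00000011111100
→ AND → 00000011011000 = 216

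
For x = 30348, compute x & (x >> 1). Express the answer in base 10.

12804

x = 111011010001100 = 30348
x>>1 = 011101101000110
AND  = 011001000000100 = 12804
(x & (x >> 1) has a 1 wherever x has two consecutive 1 bits.)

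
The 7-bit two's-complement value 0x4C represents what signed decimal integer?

pattern = 1001100 (MSB is 1 ⇒ negative)
Invert: 0110011, add 1 → 0110100 = 52, so the value is -52.
(Equivalently: 76 - 2^7 = 76 - 128 = -52.)

-52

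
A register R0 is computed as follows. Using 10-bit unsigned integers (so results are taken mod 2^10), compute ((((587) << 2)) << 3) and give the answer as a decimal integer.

352

587 = 1001001011
→ << 2 (mod 2^10) → 0100101100 = 300
→ << 3 (mod 2^10) → 0101100000 = 352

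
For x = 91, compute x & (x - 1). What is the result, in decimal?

90

x = 1011011 = 91
x - 1 = 1011010
AND   = 1011010 = 90
(x & (x - 1) clears the lowest set bit of x.)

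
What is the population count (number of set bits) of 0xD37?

0xD37 = 110100110111
Count the 1s: 1 + 1 + 1 + 1 + 1 + 1 + 1 + 1 = 8

8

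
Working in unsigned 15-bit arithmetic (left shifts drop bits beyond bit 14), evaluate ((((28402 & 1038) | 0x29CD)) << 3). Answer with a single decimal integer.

28280

28402 = 110111011110010
1038 = 000010000001110
→ & → 000010000000010 = 1026
0x29CD = 010100111001101
→ | → 010110111001111 = 11727
→ << 3 (mod 2^15) → 110111001111000 = 28280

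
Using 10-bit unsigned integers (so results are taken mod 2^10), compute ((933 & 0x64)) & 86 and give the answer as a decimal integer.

4

933 = 1110100101
0x64 = 0001100100
→ & → 0000100100 = 36
86 = 0001010110
→ & → 0000000100 = 4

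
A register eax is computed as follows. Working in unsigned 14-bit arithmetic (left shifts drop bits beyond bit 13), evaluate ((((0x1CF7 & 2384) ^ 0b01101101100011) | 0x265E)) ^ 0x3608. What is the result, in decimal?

375

0x1CF7 = 01110011110111
2384 = 00100101010000
→ & → 00100001010000 = 2128
0b01101101100011 = 01101101100011
→ ^ → 01001100110011 = 4915
0x265E = 10011001011110
→ | → 11011101111111 = 14207
0x3608 = 11011000001000
→ ^ → 00000101110111 = 375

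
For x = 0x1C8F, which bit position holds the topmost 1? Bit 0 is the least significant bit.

12

0x1C8F = 1110010001111
The topmost 1 is at position 12 (since 2^12 = 4096 ≤ 7311 < 8192).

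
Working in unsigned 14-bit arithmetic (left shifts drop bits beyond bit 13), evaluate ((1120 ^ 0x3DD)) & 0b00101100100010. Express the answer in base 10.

1120 = 00010001100000
0x3DD = 00001111011101
→ ^ → 00011110111101 = 1981
0b00101100100010 = 00101100100010
→ & → 00001100100000 = 800

800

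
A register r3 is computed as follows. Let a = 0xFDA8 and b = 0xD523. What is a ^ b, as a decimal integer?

0xFDA8 = 1111110110101000
0xD523 = 1101010100100011
XOR → 0010100010001011 = 10379

10379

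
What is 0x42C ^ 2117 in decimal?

3177

0x42C = 010000101100
2117 = 100001000101
XOR → 110001101001 = 3177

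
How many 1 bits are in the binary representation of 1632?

4

1632 = 11001100000
Count the 1s: 1 + 1 + 1 + 1 = 4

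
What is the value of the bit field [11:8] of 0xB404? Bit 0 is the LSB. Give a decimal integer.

4

v = 1011010000000100
Shift right by 8: 10110100
Mask low 4 bits: 0100 = 4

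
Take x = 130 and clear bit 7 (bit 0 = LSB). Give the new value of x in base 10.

x = 000010000010
bit 7 is currently 1; clear it via x & ~(1 << 7) = x & ~128
→ 000000000010 = 2

2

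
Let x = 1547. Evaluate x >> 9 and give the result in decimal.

3

1547 = 11000001011
shift right by 9 → 00000000011 = 3
(equivalently, floor(1547 / 512))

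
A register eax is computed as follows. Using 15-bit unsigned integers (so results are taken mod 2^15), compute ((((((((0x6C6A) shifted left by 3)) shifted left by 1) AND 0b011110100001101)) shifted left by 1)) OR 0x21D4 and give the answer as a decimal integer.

10708

0x6C6A = 110110001101010
→ shifted left by 3 (mod 2^15) → 110001101010000 = 25424
→ shifted left by 1 (mod 2^15) → 100011010100000 = 18080
0b011110100001101 = 011110100001101
→ AND → 000010000000000 = 1024
→ shifted left by 1 (mod 2^15) → 000100000000000 = 2048
0x21D4 = 010000111010100
→ OR → 010100111010100 = 10708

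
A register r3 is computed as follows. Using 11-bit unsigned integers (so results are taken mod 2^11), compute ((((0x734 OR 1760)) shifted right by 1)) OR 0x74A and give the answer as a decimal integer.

0x734 = 11100110100
1760 = 11011100000
→ OR → 11111110100 = 2036
→ shifted right by 1 → 01111111010 = 1018
0x74A = 11101001010
→ OR → 11111111010 = 2042

2042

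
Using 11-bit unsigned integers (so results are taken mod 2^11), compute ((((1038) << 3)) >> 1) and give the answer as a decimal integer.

1038 = 10000001110
→ << 3 (mod 2^11) → 00001110000 = 112
→ >> 1 → 00000111000 = 56

56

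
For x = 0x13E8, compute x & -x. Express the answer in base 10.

8

x = 1001111101000 = 5096
-x (two's complement) = …0110000011000
AND   = 0000000001000 = 8
(x & -x isolates the lowest set bit of x.)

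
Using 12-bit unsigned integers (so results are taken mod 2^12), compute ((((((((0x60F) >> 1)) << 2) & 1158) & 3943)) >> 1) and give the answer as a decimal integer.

514

0x60F = 011000001111
→ >> 1 → 001100000111 = 775
→ << 2 (mod 2^12) → 110000011100 = 3100
1158 = 010010000110
→ & → 010000000100 = 1028
3943 = 111101100111
→ & → 010000000100 = 1028
→ >> 1 → 001000000010 = 514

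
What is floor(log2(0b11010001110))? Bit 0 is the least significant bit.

10

0b11010001110 = 11010001110
The topmost 1 is at position 10 (since 2^10 = 1024 ≤ 1678 < 2048).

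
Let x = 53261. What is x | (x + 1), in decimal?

x = 1101000000001101 = 53261
x + 1 = 1101000000001110
OR    = 1101000000001111 = 53263
(x | (x + 1) sets the lowest cleared bit.)

53263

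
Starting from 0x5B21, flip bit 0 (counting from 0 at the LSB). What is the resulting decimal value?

23328

x = 101101100100001
bit 0 is currently 1; toggle it via x ^ (1 << 0) = x ^ 1
→ 101101100100000 = 23328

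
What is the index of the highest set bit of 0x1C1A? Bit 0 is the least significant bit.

0x1C1A = 1110000011010
The topmost 1 is at position 12 (since 2^12 = 4096 ≤ 7194 < 8192).

12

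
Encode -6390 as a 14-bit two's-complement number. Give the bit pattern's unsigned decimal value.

6390 in 14 bits: 01100011110110
Invert: 10011100001001
Add 1:  10011100001010 = 9994
(Check: 2^14 - 6390 = 16384 - 6390 = 9994.)

9994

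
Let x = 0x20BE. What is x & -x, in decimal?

2

x = 10000010111110 = 8382
-x (two's complement) = …01111101000010
AND   = 00000000000010 = 2
(x & -x isolates the lowest set bit of x.)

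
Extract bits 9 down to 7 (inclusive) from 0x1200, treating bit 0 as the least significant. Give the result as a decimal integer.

4

v = 1001000000000
Shift right by 7: 100100
Mask low 3 bits: 100 = 4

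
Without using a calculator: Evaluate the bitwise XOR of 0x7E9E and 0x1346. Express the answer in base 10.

28120

0x7E9E = 111111010011110
0x1346 = 001001101000110
XOR → 110110111011000 = 28120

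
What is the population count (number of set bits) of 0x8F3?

0x8F3 = 100011110011
Count the 1s: 1 + 1 + 1 + 1 + 1 + 1 + 1 = 7

7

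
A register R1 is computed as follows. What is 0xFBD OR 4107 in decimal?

0xFBD = 0111110111101
4107 = 1000000001011
 OR → 1111110111111 = 8127

8127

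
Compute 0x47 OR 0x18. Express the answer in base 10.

0x47 = 1000111
0x18 = 0011000
 OR → 1011111 = 95

95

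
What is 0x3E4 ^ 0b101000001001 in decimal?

2541

0x3E4 = 001111100100
b = 101000001001
XOR → 100111101101 = 2541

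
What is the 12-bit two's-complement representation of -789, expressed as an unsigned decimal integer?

3307

789 in 12 bits: 001100010101
Invert: 110011101010
Add 1:  110011101011 = 3307
(Check: 2^12 - 789 = 4096 - 789 = 3307.)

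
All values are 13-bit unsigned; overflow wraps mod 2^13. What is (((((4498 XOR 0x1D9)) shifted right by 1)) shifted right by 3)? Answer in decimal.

4498 = 1000110010010
0x1D9 = 0000111011001
→ XOR → 1000001001011 = 4171
→ shifted right by 1 → 0100000100101 = 2085
→ shifted right by 3 → 0000100000100 = 260

260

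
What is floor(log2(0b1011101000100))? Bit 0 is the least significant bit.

12

0b1011101000100 = 1011101000100
The topmost 1 is at position 12 (since 2^12 = 4096 ≤ 5956 < 8192).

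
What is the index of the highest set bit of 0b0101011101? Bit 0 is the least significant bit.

0b0101011101 = 101011101
The topmost 1 is at position 8 (since 2^8 = 256 ≤ 349 < 512).

8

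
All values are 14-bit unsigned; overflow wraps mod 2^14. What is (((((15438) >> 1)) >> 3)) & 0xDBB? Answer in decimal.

15438 = 11110001001110
→ >> 1 → 01111000100111 = 7719
→ >> 3 → 00001111000100 = 964
0xDBB = 00110110111011
→ & → 00000110000000 = 384

384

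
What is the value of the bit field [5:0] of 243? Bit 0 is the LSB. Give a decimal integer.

v = 0011110011
Shift right by 0: 0011110011
Mask low 6 bits: 110011 = 51

51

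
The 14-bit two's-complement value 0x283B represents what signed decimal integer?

-6085

pattern = 10100000111011 (MSB is 1 ⇒ negative)
Invert: 01011111000100, add 1 → 01011111000101 = 6085, so the value is -6085.
(Equivalently: 10299 - 2^14 = 10299 - 16384 = -6085.)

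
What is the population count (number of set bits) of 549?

4

549 = 1000100101
Count the 1s: 1 + 1 + 1 + 1 = 4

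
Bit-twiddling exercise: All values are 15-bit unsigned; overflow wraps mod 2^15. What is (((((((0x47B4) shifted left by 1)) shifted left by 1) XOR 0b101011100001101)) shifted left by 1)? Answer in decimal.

0x47B4 = 100011110110100
→ shifted left by 1 (mod 2^15) → 000111101101000 = 3944
→ shifted left by 1 (mod 2^15) → 001111011010000 = 7888
0b101011100001101 = 101011100001101
→ XOR → 100100111011101 = 18909
→ shifted left by 1 (mod 2^15) → 001001110111010 = 5050

5050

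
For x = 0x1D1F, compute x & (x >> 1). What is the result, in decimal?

x = 1110100011111 = 7455
x>>1 = 0111010001111
AND  = 0110000001111 = 3087
(x & (x >> 1) has a 1 wherever x has two consecutive 1 bits.)

3087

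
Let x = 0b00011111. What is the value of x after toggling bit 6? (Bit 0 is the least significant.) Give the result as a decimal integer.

95

x = 00011111
bit 6 is currently 0; toggle it via x ^ (1 << 6) = x ^ 64
→ 01011111 = 95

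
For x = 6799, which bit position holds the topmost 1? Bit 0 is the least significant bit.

6799 = 1101010001111
The topmost 1 is at position 12 (since 2^12 = 4096 ≤ 6799 < 8192).

12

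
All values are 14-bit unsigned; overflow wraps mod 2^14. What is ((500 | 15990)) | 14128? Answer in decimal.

500 = 00000111110100
15990 = 11111001110110
→ | → 11111111110110 = 16374
14128 = 11011100110000
→ | → 11111111110110 = 16374

16374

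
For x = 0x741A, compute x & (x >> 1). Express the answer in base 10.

12296

x = 111010000011010 = 29722
x>>1 = 011101000001101
AND  = 011000000001000 = 12296
(x & (x >> 1) has a 1 wherever x has two consecutive 1 bits.)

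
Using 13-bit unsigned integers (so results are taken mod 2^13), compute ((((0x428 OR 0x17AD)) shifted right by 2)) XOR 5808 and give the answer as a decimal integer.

4955

0x428 = 0010000101000
0x17AD = 1011110101101
→ OR → 1011110101101 = 6061
→ shifted right by 2 → 0010111101011 = 1515
5808 = 1011010110000
→ XOR → 1001101011011 = 4955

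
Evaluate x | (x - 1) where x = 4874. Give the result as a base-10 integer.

x = 1001100001010 = 4874
x - 1 = 1001100001001
OR    = 1001100001011 = 4875
(x | (x - 1) sets all bits below the lowest set bit.)

4875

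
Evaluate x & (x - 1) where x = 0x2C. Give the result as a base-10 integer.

40

x = 101100 = 44
x - 1 = 101011
AND   = 101000 = 40
(x & (x - 1) clears the lowest set bit of x.)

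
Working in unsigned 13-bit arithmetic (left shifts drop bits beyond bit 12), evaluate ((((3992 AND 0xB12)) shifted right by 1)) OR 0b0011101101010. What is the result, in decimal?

2026

3992 = 0111110011000
0xB12 = 0101100010010
→ AND → 0101100010000 = 2832
→ shifted right by 1 → 0010110001000 = 1416
0b0011101101010 = 0011101101010
→ OR → 0011111101010 = 2026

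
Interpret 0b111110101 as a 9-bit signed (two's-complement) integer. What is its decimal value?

-11

pattern = 111110101 (MSB is 1 ⇒ negative)
Invert: 000001010, add 1 → 000001011 = 11, so the value is -11.
(Equivalently: 501 - 2^9 = 501 - 512 = -11.)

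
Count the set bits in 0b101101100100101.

n = 101101100100101
Count the 1s: 1 + 1 + 1 + 1 + 1 + 1 + 1 + 1 = 8

8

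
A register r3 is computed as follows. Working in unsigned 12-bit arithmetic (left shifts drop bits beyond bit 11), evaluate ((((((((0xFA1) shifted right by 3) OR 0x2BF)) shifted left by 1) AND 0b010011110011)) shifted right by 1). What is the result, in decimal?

633

0xFA1 = 111110100001
→ shifted right by 3 → 000111110100 = 500
0x2BF = 001010111111
→ OR → 001111111111 = 1023
→ shifted left by 1 (mod 2^12) → 011111111110 = 2046
0b010011110011 = 010011110011
→ AND → 010011110010 = 1266
→ shifted right by 1 → 001001111001 = 633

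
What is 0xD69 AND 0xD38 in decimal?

0xD69 = 110101101001
0xD38 = 110100111000
AND → 110100101000 = 3368

3368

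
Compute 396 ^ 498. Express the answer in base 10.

396 = 110001100
498 = 111110010
XOR → 001111110 = 126

126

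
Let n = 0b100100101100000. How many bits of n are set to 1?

5

n = 100100101100000
Count the 1s: 1 + 1 + 1 + 1 + 1 = 5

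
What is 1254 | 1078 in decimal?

1270

1254 = 10011100110
1078 = 10000110110
 OR → 10011110110 = 1270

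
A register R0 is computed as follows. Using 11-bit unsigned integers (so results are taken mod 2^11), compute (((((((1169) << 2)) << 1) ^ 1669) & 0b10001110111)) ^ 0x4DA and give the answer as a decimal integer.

1169 = 10010010001
→ << 2 (mod 2^11) → 01001000100 = 580
→ << 1 (mod 2^11) → 10010001000 = 1160
1669 = 11010000101
→ ^ → 01000001101 = 525
0b10001110111 = 10001110111
→ & → 00000000101 = 5
0x4DA = 10011011010
→ ^ → 10011011111 = 1247

1247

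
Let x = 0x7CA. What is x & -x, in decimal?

x = 11111001010 = 1994
-x (two's complement) = …00000110110
AND   = 00000000010 = 2
(x & -x isolates the lowest set bit of x.)

2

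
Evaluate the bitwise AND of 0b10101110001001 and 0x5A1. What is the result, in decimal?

385

a = 10101110001001
0x5A1 = 00010110100001
AND → 00000110000001 = 385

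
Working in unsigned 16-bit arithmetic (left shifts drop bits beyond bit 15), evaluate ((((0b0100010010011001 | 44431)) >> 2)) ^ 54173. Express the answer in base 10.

59642

0b0100010010011001 = 0100010010011001
44431 = 1010110110001111
→ | → 1110110110011111 = 60831
→ >> 2 → 0011101101100111 = 15207
54173 = 1101001110011101
→ ^ → 1110100011111010 = 59642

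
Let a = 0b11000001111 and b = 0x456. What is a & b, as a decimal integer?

1030

a = 11000001111
0x456 = 10001010110
AND → 10000000110 = 1030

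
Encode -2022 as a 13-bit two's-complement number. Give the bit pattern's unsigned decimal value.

2022 in 13 bits: 0011111100110
Invert: 1100000011001
Add 1:  1100000011010 = 6170
(Check: 2^13 - 2022 = 8192 - 2022 = 6170.)

6170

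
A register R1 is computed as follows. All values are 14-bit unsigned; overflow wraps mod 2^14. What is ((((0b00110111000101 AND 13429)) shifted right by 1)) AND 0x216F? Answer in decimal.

34

0b00110111000101 = 00110111000101
13429 = 11010001110101
→ AND → 00010001000101 = 1093
→ shifted right by 1 → 00001000100010 = 546
0x216F = 10000101101111
→ AND → 00000000100010 = 34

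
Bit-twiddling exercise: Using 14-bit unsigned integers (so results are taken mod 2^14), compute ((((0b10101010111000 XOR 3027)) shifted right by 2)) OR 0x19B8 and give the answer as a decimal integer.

0b10101010111000 = 10101010111000
3027 = 00101111010011
→ XOR → 10000101101011 = 8555
→ shifted right by 2 → 00100001011010 = 2138
0x19B8 = 01100110111000
→ OR → 01100111111010 = 6650

6650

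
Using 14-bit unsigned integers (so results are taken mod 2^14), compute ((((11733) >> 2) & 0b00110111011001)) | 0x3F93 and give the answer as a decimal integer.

11733 = 10110111010101
→ >> 2 → 00101101110101 = 2933
0b00110111011001 = 00110111011001
→ & → 00100101010001 = 2385
0x3F93 = 11111110010011
→ | → 11111111010011 = 16339

16339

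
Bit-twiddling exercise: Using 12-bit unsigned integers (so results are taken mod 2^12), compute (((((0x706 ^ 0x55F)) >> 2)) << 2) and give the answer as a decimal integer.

600

0x706 = 011100000110
0x55F = 010101011111
→ ^ → 001001011001 = 601
→ >> 2 → 000010010110 = 150
→ << 2 (mod 2^12) → 001001011000 = 600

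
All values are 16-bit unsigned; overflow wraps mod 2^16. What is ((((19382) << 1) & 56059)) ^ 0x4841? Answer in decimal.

55849

19382 = 0100101110110110
→ << 1 (mod 2^16) → 1001011101101100 = 38764
56059 = 1101101011111011
→ & → 1001001001101000 = 37480
0x4841 = 0100100001000001
→ ^ → 1101101000101001 = 55849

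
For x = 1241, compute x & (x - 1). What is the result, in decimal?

1240

x = 10011011001 = 1241
x - 1 = 10011011000
AND   = 10011011000 = 1240
(x & (x - 1) clears the lowest set bit of x.)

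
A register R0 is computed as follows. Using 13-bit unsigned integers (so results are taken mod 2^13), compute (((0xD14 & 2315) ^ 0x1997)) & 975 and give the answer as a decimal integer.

135

0xD14 = 0110100010100
2315 = 0100100001011
→ & → 0100100000000 = 2304
0x1997 = 1100110010111
→ ^ → 1000010010111 = 4247
975 = 0001111001111
→ & → 0000010000111 = 135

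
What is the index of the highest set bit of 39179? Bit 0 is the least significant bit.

39179 = 1001100100001011
The topmost 1 is at position 15 (since 2^15 = 32768 ≤ 39179 < 65536).

15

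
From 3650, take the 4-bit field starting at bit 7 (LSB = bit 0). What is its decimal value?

12

v = 111001000010
Shift right by 7: 11100
Mask low 4 bits: 1100 = 12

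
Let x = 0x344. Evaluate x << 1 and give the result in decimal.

0x344 = 01101000100
shift left by 1 → 11010001000 = 1672
(equivalently, 836 × 2^1 = 836 × 2)

1672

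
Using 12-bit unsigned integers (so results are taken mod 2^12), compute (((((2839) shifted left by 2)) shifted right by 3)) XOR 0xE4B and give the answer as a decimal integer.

2839 = 101100010111
→ shifted left by 2 (mod 2^12) → 110001011100 = 3164
→ shifted right by 3 → 000110001011 = 395
0xE4B = 111001001011
→ XOR → 111111000000 = 4032

4032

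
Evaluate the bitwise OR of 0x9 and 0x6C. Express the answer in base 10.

0x9 = 0001001
0x6C = 1101100
 OR → 1101101 = 109

109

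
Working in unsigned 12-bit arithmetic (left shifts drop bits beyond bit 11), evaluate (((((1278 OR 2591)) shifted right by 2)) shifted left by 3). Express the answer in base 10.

1278 = 010011111110
2591 = 101000011111
→ OR → 111011111111 = 3839
→ shifted right by 2 → 001110111111 = 959
→ shifted left by 3 (mod 2^12) → 110111111000 = 3576

3576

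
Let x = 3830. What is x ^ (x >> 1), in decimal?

x = 111011110110 = 3830
x>>1 = 011101111011
XOR  = 100110001101 = 2445
(x ^ (x >> 1) gives the standard binary-reflected Gray code of x.)

2445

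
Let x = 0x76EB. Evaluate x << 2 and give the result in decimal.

121772

0x76EB = 00111011011101011
shift left by 2 → 11101101110101100 = 121772
(equivalently, 30443 × 2^2 = 30443 × 4)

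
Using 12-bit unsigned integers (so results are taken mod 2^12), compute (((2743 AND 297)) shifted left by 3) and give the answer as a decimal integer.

264

2743 = 101010110111
297 = 000100101001
→ AND → 000000100001 = 33
→ shifted left by 3 (mod 2^12) → 000100001000 = 264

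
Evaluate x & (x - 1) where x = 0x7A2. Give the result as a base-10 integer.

1952

x = 11110100010 = 1954
x - 1 = 11110100001
AND   = 11110100000 = 1952
(x & (x - 1) clears the lowest set bit of x.)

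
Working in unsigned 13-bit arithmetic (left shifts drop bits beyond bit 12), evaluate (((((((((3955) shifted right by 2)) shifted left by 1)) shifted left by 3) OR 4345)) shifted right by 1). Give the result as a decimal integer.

3836

3955 = 0111101110011
→ shifted right by 2 → 0001111011100 = 988
→ shifted left by 1 (mod 2^13) → 0011110111000 = 1976
→ shifted left by 3 (mod 2^13) → 1110111000000 = 7616
4345 = 1000011111001
→ OR → 1110111111001 = 7673
→ shifted right by 1 → 0111011111100 = 3836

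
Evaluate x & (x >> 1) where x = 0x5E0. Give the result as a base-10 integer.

x = 10111100000 = 1504
x>>1 = 01011110000
AND  = 00011100000 = 224
(x & (x >> 1) has a 1 wherever x has two consecutive 1 bits.)

224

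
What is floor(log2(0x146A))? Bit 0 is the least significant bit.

12

0x146A = 1010001101010
The topmost 1 is at position 12 (since 2^12 = 4096 ≤ 5226 < 8192).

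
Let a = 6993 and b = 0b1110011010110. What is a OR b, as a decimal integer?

6993 = 1101101010001
b = 1110011010110
 OR → 1111111010111 = 8151

8151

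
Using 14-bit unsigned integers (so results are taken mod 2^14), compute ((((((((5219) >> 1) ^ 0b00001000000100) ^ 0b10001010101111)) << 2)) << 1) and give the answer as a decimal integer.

5219 = 01010001100011
→ >> 1 → 00101000110001 = 2609
0b00001000000100 = 00001000000100
→ ^ → 00100000110101 = 2101
0b10001010101111 = 10001010101111
→ ^ → 10101010011010 = 10906
→ << 2 (mod 2^14) → 10101001101000 = 10856
→ << 1 (mod 2^14) → 01010011010000 = 5328

5328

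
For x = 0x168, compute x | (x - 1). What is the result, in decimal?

x = 101101000 = 360
x - 1 = 101100111
OR    = 101101111 = 367
(x | (x - 1) sets all bits below the lowest set bit.)

367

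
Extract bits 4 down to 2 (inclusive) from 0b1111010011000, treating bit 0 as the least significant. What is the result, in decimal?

6

v = 1111010011000
Shift right by 2: 11110100110
Mask low 3 bits: 110 = 6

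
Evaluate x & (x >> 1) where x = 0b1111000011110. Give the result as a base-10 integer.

x = 1111000011110 = 7710
x>>1 = 0111100001111
AND  = 0111000001110 = 3598
(x & (x >> 1) has a 1 wherever x has two consecutive 1 bits.)

3598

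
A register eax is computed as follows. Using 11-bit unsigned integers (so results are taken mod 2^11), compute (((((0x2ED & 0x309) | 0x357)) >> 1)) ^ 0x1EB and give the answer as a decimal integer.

0x2ED = 01011101101
0x309 = 01100001001
→ & → 01000001001 = 521
0x357 = 01101010111
→ | → 01101011111 = 863
→ >> 1 → 00110101111 = 431
0x1EB = 00111101011
→ ^ → 00001000100 = 68

68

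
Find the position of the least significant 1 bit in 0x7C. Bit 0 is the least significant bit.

0x7C = 1111100
Trailing zeros: 2, so the lowest set bit is bit 2 (value 4).

2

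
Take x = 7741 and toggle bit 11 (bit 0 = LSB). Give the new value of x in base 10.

x = 01111000111101
bit 11 is currently 1; toggle it via x ^ (1 << 11) = x ^ 2048
→ 01011000111101 = 5693

5693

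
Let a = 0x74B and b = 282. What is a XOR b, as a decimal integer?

1617

0x74B = 11101001011
282 = 00100011010
XOR → 11001010001 = 1617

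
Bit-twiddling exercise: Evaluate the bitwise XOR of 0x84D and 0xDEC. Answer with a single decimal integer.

1441

0x84D = 100001001101
0xDEC = 110111101100
XOR → 010110100001 = 1441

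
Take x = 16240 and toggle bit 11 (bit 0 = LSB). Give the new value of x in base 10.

14192

x = 011111101110000
bit 11 is currently 1; toggle it via x ^ (1 << 11) = x ^ 2048
→ 011011101110000 = 14192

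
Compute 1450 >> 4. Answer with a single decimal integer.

90

1450 = 10110101010
shift right by 4 → 00001011010 = 90
(equivalently, floor(1450 / 16))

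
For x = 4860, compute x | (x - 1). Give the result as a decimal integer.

4863

x = 1001011111100 = 4860
x - 1 = 1001011111011
OR    = 1001011111111 = 4863
(x | (x - 1) sets all bits below the lowest set bit.)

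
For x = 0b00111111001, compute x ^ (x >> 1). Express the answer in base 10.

x = 111111001 = 505
x>>1 = 011111100
XOR  = 100000101 = 261
(x ^ (x >> 1) gives the standard binary-reflected Gray code of x.)

261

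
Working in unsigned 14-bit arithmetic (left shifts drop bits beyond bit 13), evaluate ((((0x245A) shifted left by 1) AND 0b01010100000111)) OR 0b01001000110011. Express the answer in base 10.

4663

0x245A = 10010001011010
→ shifted left by 1 (mod 2^14) → 00100010110100 = 2228
0b01010100000111 = 01010100000111
→ AND → 00000000000100 = 4
0b01001000110011 = 01001000110011
→ OR → 01001000110111 = 4663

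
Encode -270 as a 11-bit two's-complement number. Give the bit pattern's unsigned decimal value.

1778

270 in 11 bits: 00100001110
Invert: 11011110001
Add 1:  11011110010 = 1778
(Check: 2^11 - 270 = 2048 - 270 = 1778.)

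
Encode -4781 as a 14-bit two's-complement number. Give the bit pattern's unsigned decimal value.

11603

4781 in 14 bits: 01001010101101
Invert: 10110101010010
Add 1:  10110101010011 = 11603
(Check: 2^14 - 4781 = 16384 - 4781 = 11603.)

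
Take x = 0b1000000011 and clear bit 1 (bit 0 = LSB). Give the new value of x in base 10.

513

x = 1000000011
bit 1 is currently 1; clear it via x & ~(1 << 1) = x & ~2
→ 1000000001 = 513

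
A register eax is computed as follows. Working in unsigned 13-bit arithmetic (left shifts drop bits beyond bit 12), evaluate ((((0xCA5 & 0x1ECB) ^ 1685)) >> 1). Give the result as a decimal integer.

0xCA5 = 0110010100101
0x1ECB = 1111011001011
→ & → 0110010000001 = 3201
1685 = 0011010010101
→ ^ → 0101000010100 = 2580
→ >> 1 → 0010100001010 = 1290

1290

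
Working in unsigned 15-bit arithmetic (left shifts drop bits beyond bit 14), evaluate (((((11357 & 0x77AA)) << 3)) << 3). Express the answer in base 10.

512

11357 = 010110001011101
0x77AA = 111011110101010
→ & → 010010000001000 = 9224
→ << 3 (mod 2^15) → 010000001000000 = 8256
→ << 3 (mod 2^15) → 000001000000000 = 512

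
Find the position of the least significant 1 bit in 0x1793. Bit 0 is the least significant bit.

0x1793 = 1011110010011
Trailing zeros: 0, so the lowest set bit is bit 0 (value 1).

0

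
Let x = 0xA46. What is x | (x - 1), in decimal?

2631

x = 101001000110 = 2630
x - 1 = 101001000101
OR    = 101001000111 = 2631
(x | (x - 1) sets all bits below the lowest set bit.)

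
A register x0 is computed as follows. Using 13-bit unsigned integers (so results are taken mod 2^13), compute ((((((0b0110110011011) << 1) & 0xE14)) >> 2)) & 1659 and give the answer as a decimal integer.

513

0b0110110011011 = 0110110011011
→ << 1 (mod 2^13) → 1101100110110 = 6966
0xE14 = 0111000010100
→ & → 0101000010100 = 2580
→ >> 2 → 0001010000101 = 645
1659 = 0011001111011
→ & → 0001000000001 = 513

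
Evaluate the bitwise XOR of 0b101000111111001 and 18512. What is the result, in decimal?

6569

a = 101000111111001
18512 = 100100001010000
XOR → 001100110101001 = 6569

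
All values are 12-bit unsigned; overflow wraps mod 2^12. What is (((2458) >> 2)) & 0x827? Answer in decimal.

38

2458 = 100110011010
→ >> 2 → 001001100110 = 614
0x827 = 100000100111
→ & → 000000100110 = 38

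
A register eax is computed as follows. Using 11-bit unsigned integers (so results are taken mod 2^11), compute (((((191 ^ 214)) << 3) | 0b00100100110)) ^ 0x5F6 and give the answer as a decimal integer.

1688

191 = 00010111111
214 = 00011010110
→ ^ → 00001101001 = 105
→ << 3 (mod 2^11) → 01101001000 = 840
0b00100100110 = 00100100110
→ | → 01101101110 = 878
0x5F6 = 10111110110
→ ^ → 11010011000 = 1688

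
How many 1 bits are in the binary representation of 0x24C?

0x24C = 1001001100
Count the 1s: 1 + 1 + 1 + 1 = 4

4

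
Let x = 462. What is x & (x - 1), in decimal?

460

x = 111001110 = 462
x - 1 = 111001101
AND   = 111001100 = 460
(x & (x - 1) clears the lowest set bit of x.)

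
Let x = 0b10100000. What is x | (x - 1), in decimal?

191

x = 10100000 = 160
x - 1 = 10011111
OR    = 10111111 = 191
(x | (x - 1) sets all bits below the lowest set bit.)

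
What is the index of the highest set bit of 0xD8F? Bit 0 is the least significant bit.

0xD8F = 110110001111
The topmost 1 is at position 11 (since 2^11 = 2048 ≤ 3471 < 4096).

11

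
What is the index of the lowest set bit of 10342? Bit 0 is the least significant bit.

10342 = 10100001100110
Trailing zeros: 1, so the lowest set bit is bit 1 (value 2).

1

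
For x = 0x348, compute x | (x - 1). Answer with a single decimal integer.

847

x = 1101001000 = 840
x - 1 = 1101000111
OR    = 1101001111 = 847
(x | (x - 1) sets all bits below the lowest set bit.)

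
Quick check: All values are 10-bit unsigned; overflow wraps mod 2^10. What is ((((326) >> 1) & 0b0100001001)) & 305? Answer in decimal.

1

326 = 0101000110
→ >> 1 → 0010100011 = 163
0b0100001001 = 0100001001
→ & → 0000000001 = 1
305 = 0100110001
→ & → 0000000001 = 1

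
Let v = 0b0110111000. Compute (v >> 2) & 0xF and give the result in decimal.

14

v = 0110111000
Shift right by 2: 01101110
Mask low 4 bits: 1110 = 14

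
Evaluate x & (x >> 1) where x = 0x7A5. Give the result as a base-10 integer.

x = 11110100101 = 1957
x>>1 = 01111010010
AND  = 01110000000 = 896
(x & (x >> 1) has a 1 wherever x has two consecutive 1 bits.)

896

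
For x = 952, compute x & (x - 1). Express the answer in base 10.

944

x = 1110111000 = 952
x - 1 = 1110110111
AND   = 1110110000 = 944
(x & (x - 1) clears the lowest set bit of x.)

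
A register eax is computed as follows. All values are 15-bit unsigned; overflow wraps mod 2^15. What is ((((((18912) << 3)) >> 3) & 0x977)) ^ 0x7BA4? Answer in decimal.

29380

18912 = 100100111100000
→ << 3 (mod 2^15) → 100111100000000 = 20224
→ >> 3 → 000100111100000 = 2528
0x977 = 000100101110111
→ & → 000100101100000 = 2400
0x7BA4 = 111101110100100
→ ^ → 111001011000100 = 29380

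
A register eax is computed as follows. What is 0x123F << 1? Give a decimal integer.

9342

0x123F = 01001000111111
shift left by 1 → 10010001111110 = 9342
(equivalently, 4671 × 2^1 = 4671 × 2)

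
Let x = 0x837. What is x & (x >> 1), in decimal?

x = 100000110111 = 2103
x>>1 = 010000011011
AND  = 000000010011 = 19
(x & (x >> 1) has a 1 wherever x has two consecutive 1 bits.)

19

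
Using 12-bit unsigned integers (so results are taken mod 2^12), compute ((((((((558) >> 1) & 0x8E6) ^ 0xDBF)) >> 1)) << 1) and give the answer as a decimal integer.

558 = 001000101110
→ >> 1 → 000100010111 = 279
0x8E6 = 100011100110
→ & → 000000000110 = 6
0xDBF = 110110111111
→ ^ → 110110111001 = 3513
→ >> 1 → 011011011100 = 1756
→ << 1 (mod 2^12) → 110110111000 = 3512

3512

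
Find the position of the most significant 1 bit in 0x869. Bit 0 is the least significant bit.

0x869 = 100001101001
The topmost 1 is at position 11 (since 2^11 = 2048 ≤ 2153 < 4096).

11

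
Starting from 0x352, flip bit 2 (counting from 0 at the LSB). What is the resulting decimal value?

x = 0001101010010
bit 2 is currently 0; toggle it via x ^ (1 << 2) = x ^ 4
→ 0001101010110 = 854

854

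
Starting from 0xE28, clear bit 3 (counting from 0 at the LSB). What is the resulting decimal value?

3616

x = 0111000101000
bit 3 is currently 1; clear it via x & ~(1 << 3) = x & ~8
→ 0111000100000 = 3616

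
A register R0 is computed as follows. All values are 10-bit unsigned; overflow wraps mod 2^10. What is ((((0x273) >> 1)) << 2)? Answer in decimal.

0x273 = 1001110011
→ >> 1 → 0100111001 = 313
→ << 2 (mod 2^10) → 0011100100 = 228

228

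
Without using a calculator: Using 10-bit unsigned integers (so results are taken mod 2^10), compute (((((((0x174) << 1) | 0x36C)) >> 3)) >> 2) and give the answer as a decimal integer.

31

0x174 = 0101110100
→ << 1 (mod 2^10) → 1011101000 = 744
0x36C = 1101101100
→ | → 1111101100 = 1004
→ >> 3 → 0001111101 = 125
→ >> 2 → 0000011111 = 31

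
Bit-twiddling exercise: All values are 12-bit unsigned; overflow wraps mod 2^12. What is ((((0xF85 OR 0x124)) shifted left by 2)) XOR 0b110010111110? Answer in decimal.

554

0xF85 = 111110000101
0x124 = 000100100100
→ OR → 111110100101 = 4005
→ shifted left by 2 (mod 2^12) → 111010010100 = 3732
0b110010111110 = 110010111110
→ XOR → 001000101010 = 554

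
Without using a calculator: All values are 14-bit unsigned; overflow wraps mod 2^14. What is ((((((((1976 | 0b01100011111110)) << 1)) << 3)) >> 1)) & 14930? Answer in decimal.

6736

1976 = 00011110111000
0b01100011111110 = 01100011111110
→ | → 01111111111110 = 8190
→ << 1 (mod 2^14) → 11111111111100 = 16380
→ << 3 (mod 2^14) → 11111111100000 = 16352
→ >> 1 → 01111111110000 = 8176
14930 = 11101001010010
→ & → 01101001010000 = 6736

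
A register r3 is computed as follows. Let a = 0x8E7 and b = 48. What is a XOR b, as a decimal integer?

0x8E7 = 100011100111
48 = 000000110000
XOR → 100011010111 = 2263

2263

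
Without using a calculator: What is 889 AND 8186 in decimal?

888

889 = 0001101111001
8186 = 1111111111010
AND → 0001101111000 = 888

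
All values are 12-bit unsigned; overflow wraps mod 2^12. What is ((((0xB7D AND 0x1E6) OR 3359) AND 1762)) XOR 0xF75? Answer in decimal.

2839

0xB7D = 101101111101
0x1E6 = 000111100110
→ AND → 000101100100 = 356
3359 = 110100011111
→ OR → 110101111111 = 3455
1762 = 011011100010
→ AND → 010001100010 = 1122
0xF75 = 111101110101
→ XOR → 101100010111 = 2839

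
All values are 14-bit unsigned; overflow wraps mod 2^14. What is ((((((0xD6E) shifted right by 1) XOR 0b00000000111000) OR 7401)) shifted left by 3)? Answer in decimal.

14200

0xD6E = 00110101101110
→ shifted right by 1 → 00011010110111 = 1719
0b00000000111000 = 00000000111000
→ XOR → 00011010001111 = 1679
7401 = 01110011101001
→ OR → 01111011101111 = 7919
→ shifted left by 3 (mod 2^14) → 11011101111000 = 14200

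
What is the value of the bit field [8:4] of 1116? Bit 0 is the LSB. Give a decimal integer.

v = 10001011100
Shift right by 4: 1000101
Mask low 5 bits: 00101 = 5

5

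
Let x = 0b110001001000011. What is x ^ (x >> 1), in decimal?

21346

x = 110001001000011 = 25155
x>>1 = 011000100100001
XOR  = 101001101100010 = 21346
(x ^ (x >> 1) gives the standard binary-reflected Gray code of x.)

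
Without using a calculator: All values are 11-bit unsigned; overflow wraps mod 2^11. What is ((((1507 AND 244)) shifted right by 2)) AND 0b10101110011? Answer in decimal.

48

1507 = 10111100011
244 = 00011110100
→ AND → 00011100000 = 224
→ shifted right by 2 → 00000111000 = 56
0b10101110011 = 10101110011
→ AND → 00000110000 = 48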